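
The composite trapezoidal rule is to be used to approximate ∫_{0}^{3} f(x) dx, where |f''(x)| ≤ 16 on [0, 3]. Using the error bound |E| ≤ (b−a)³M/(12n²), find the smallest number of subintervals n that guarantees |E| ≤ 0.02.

43

Need 432/(12n²) ≤ 0.02.
n² ≥ 432/(12·0.02) = 1800 ⇒ n ≥ 42.4264, so the smallest n is 43.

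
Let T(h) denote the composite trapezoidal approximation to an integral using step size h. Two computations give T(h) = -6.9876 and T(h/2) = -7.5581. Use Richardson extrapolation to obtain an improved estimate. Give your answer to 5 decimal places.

-7.74827

R = (4·T(h/2) − T(h)) / 3 = (4·(-7.5581) − (-6.9876))/3 = (-23.2448)/3 = -7.74827.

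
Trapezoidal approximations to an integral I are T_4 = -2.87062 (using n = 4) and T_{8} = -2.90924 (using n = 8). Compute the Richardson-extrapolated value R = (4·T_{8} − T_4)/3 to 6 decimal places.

R = (4·T_{8} − T_4) / 3 = (4·(-2.90924) − (-2.87062))/3 = (-8.76634)/3 = -2.922113.

-2.922113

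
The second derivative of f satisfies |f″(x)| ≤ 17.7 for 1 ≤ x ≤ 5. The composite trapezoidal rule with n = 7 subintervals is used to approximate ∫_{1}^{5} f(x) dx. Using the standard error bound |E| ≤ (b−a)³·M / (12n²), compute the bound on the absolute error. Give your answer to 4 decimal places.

1.9265

|E| ≤ (4)³·17.7 / (12·7²) = 1132.8/588 = 1.9265.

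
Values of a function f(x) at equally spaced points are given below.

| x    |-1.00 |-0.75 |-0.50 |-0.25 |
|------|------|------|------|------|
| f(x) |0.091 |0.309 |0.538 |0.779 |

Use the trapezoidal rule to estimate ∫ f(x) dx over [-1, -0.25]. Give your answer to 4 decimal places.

h = 0.25, n = 3.
(h/2)·[y₀ + 2y₁ + 2y₂ + y₃] = 0.125·(2.564) = 0.3205.

0.3205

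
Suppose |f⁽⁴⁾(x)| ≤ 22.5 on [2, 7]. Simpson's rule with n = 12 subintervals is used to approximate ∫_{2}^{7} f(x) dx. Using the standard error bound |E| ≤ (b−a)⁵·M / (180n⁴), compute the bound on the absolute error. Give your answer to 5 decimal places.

|E| ≤ (5)⁵·22.5 / (180·12⁴) = 70312.5/3732480 = 0.01884.

0.01884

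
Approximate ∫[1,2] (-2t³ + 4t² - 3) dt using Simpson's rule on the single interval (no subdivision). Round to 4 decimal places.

S = (b−a)/6 · [f(1) + 4f(1.5) + f(2)] = 0.166667·[(-1) + 4·(-0.75) + (-3)] = -1.1667.

-1.1667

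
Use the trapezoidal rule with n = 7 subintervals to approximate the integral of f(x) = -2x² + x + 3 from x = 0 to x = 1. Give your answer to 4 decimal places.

2.8265

h = (1 − 0)/7 = 0.142857.
Nodes x₀,…,x₇ = 0, 0.142857, 0.285714, 0.428571, 0.571429, 0.714286, 0.857143, 1.
f(x) = -2x² + x + 3: f₀=3, f₁=3.102041, f₂=3.122449, f₃=3.061224, f₄=2.918367, f₅=2.693878, f₆=2.387755, f₇=2.
(h/2)·[f₀ + 2f₁ + 2f₂ + 2f₃ + 2f₄ + 2f₅ + 2f₆ + f₇] = 0.071429·(39.571429) = 2.8265.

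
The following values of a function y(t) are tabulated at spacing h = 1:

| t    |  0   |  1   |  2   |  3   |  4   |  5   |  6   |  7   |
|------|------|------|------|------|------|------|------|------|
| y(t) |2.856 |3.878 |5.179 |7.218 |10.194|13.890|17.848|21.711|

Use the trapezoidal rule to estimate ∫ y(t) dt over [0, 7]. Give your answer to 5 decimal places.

70.49050

h = 1, n = 7.
(h/2)·[y₀ + 2y₁ + 2y₂ + 2y₃ + 2y₄ + 2y₅ + 2y₆ + y₇] = 0.5·(140.981) = 70.49050.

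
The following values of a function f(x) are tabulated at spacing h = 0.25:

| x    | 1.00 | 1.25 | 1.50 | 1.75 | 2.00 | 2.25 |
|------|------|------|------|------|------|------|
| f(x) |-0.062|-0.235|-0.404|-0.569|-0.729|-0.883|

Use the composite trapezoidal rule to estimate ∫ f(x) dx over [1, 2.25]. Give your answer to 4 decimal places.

h = 0.25, n = 5.
(h/2)·[y₀ + 2y₁ + 2y₂ + 2y₃ + 2y₄ + y₅] = 0.125·(-4.819) = -0.6024.

-0.6024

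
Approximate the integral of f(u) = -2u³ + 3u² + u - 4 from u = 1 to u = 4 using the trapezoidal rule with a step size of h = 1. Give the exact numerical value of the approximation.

h = (4 − 1)/3 = 1.
Nodes u₀,…,u₃ = 1, 2, 3, 4.
f(u) = -2u³ + 3u² + u - 4: f₀=-2, f₁=-6, f₂=-28, f₃=-80.
(h/2)·[f₀ + 2f₁ + 2f₂ + f₃] = 0.5·(-150) = -75.

-75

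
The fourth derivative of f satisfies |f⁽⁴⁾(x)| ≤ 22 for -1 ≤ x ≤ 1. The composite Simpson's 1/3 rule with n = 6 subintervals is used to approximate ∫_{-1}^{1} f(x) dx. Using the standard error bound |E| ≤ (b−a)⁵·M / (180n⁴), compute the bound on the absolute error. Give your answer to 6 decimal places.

0.003018

|E| ≤ (2)⁵·22 / (180·6⁴) = 704/233280 = 0.003018.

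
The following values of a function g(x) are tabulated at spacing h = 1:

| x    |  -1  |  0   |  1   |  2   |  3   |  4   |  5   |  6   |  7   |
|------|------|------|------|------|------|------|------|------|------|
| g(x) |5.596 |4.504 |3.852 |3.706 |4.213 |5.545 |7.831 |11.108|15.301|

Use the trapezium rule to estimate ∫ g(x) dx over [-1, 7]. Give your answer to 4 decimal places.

h = 1, n = 8.
(h/2)·[y₀ + 2y₁ + 2y₂ + 2y₃ + 2y₄ + 2y₅ + 2y₆ + 2y₇ + y₈] = 0.5·(102.415) = 51.2075.

51.2075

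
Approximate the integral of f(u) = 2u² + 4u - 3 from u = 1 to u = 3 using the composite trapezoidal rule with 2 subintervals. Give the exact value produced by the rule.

h = (3 − 1)/2 = 1.
Nodes u₀,…,u₂ = 1, 2, 3.
f(u) = 2u² + 4u - 3: f₀=3, f₁=13, f₂=27.
(h/2)·[f₀ + 2f₁ + f₂] = 0.5·(56) = 28.

28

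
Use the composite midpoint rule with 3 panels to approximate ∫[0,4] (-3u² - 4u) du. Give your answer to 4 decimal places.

-94.2222

h = (4 − 0)/3 = 1.333333.
Midpoints m₁,…,m₃ = 0.666667, 2, 3.333333.
f(m₁)=-4, f(m₂)=-20, f(m₃)=-46.666667.
h·[f(m₁) + f(m₂) + f(m₃)] = 1.333333·(-70.666667) = -94.2222.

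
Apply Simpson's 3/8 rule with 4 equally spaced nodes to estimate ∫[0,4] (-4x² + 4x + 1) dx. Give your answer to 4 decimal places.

-49.3333

h = (4 − 0)/3 = 1.333333.
Nodes x₀,…,x₃ = 0, 1.333333, 2.666667, 4.
f(x) = -4x² + 4x + 1: f₀=1, f₁=-0.777778, f₂=-16.777778, f₃=-47.
(3h/8)·[f₀ + 3f₁ + 3f₂ + f₃] = 0.5·(-98.666667) = -49.3333.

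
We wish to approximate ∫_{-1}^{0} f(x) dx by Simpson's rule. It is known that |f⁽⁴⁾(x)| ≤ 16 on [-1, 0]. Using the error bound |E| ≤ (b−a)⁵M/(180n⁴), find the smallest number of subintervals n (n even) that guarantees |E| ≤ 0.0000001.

32

Need 16/(180n⁴) ≤ 0.0000001.
n⁴ ≥ 16/(180·0.0000001) = 888889 ⇒ n ≥ 30.7052, so the smallest even n is 32. (n must be even for Simpson's rule.)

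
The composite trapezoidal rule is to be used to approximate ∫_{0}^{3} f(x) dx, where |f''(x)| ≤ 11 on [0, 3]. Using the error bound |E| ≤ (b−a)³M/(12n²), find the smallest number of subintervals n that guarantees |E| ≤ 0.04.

25

Need 297/(12n²) ≤ 0.04.
n² ≥ 297/(12·0.04) = 618.75 ⇒ n ≥ 24.8747, so the smallest n is 25.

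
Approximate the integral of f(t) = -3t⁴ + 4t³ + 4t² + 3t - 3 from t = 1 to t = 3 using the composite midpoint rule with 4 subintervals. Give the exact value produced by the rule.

-22.4609375

h = (3 − 1)/4 = 0.5.
Midpoints m₁,…,m₄ = 1.25, 1.75, 2.25, 2.75.
f(m₁)=7.48828125, f(m₂)=7.80078125, f(m₃)=-7.32421875, f(m₄)=-52.88671875.
h·[f(m₁) + f(m₂) + f(m₃) + f(m₄)] = 0.5·(-44.921875) = -22.4609375.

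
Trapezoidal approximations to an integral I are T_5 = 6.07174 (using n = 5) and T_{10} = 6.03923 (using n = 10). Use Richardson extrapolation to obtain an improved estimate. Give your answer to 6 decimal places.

R = (4·T_{10} − T_5) / 3 = (4·6.03923 − 6.07174)/3 = (18.08518)/3 = 6.028393.

6.028393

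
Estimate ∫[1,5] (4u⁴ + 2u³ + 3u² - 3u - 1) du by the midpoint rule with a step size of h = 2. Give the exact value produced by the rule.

h = (5 − 1)/2 = 2.
Midpoints m₁,…,m₂ = 2, 4.
f(m₁)=85, f(m₂)=1187.
h·[f(m₁) + f(m₂)] = 2·(1272) = 2544.

2544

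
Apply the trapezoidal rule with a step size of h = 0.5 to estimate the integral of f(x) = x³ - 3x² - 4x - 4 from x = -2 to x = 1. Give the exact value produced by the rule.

-19.3125

h = (1 − (-2))/6 = 0.5.
Nodes x₀,…,x₆ = -2, -1.5, -1, -0.5, 0, 0.5, 1.
f(x) = x³ - 3x² - 4x - 4: f₀=-16, f₁=-8.125, f₂=-4, f₃=-2.875, f₄=-4, f₅=-6.625, f₆=-10.
(h/2)·[f₀ + 2f₁ + 2f₂ + 2f₃ + 2f₄ + 2f₅ + f₆] = 0.25·(-77.25) = -19.3125.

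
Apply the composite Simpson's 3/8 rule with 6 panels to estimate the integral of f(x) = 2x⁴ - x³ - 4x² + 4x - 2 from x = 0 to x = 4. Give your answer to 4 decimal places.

284.7407

h = (4 − 0)/6 = 0.666667.
Nodes x₀,…,x₆ = 0, 0.666667, 1.333333, 2, 2.666667, 3.333333, 4.
f(x) = 2x⁴ - x³ - 4x² + 4x - 2: f₀=-2, f₁=-1.012346, f₂=0.172840, f₃=14, f₄=62.395062, f₅=176.765432, f₆=398.
(3h/8)·[f₀ + 3f₁ + 3f₂ + 2f₃ + 3f₄ + 3f₅ + f₆] = 0.25·(1138.962963) = 284.7407.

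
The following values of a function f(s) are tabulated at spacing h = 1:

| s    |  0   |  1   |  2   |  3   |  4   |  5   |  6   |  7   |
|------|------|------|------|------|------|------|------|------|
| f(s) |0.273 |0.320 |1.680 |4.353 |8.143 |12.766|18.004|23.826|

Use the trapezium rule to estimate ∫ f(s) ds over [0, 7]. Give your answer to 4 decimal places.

h = 1, n = 7.
(h/2)·[y₀ + 2y₁ + 2y₂ + 2y₃ + 2y₄ + 2y₅ + 2y₆ + y₇] = 0.5·(114.631) = 57.3155.

57.3155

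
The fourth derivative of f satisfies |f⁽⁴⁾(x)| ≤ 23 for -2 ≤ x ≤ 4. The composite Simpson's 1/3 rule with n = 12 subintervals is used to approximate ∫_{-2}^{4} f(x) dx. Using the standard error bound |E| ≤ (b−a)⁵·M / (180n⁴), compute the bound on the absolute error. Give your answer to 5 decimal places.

0.04792

|E| ≤ (6)⁵·23 / (180·12⁴) = 178848/3732480 = 0.04792.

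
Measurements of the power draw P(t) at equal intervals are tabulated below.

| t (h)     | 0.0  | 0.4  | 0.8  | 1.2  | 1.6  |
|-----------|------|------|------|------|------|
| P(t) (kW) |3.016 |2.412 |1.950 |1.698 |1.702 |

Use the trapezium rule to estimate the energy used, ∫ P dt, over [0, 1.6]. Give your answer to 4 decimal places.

h = 0.4, n = 4.
(h/2)·[y₀ + 2y₁ + 2y₂ + 2y₃ + y₄] = 0.2·(16.838) = 3.3676.

3.3676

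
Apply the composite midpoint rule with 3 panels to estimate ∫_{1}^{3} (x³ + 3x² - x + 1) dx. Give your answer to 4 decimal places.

43.3333

h = (3 − 1)/3 = 0.666667.
Midpoints m₁,…,m₃ = 1.333333, 2, 2.666667.
f(m₁)=7.370370, f(m₂)=19, f(m₃)=38.629630.
h·[f(m₁) + f(m₂) + f(m₃)] = 0.666667·(65) = 43.3333.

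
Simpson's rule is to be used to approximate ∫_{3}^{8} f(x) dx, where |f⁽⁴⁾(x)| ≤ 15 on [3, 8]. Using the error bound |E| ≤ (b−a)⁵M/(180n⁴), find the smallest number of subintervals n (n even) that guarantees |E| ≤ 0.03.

10

Need 46875/(180n⁴) ≤ 0.03.
n⁴ ≥ 46875/(180·0.03) = 8680.56 ⇒ n ≥ 9.6524, so the smallest even n is 10. (n must be even for Simpson's rule.)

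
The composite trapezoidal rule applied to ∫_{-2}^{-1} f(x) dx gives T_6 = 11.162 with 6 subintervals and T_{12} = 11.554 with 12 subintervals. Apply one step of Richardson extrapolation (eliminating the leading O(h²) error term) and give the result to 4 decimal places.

11.6847

R = (4·T_{12} − T_6) / 3 = (4·11.554 − 11.162)/3 = (35.054)/3 = 11.6847.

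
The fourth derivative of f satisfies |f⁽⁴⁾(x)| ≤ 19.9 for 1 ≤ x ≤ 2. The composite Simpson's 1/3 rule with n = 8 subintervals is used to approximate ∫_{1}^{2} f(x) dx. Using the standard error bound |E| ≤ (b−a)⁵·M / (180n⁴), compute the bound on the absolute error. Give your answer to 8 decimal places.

0.00002699

|E| ≤ (1)⁵·19.9 / (180·8⁴) = 19.9/737280 = 0.00002699.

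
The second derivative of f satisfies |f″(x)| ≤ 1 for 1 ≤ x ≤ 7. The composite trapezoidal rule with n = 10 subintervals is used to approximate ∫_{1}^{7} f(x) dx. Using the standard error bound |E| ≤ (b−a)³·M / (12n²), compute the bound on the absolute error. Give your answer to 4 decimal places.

0.1800

|E| ≤ (6)³·1 / (12·10²) = 216/1200 = 0.1800.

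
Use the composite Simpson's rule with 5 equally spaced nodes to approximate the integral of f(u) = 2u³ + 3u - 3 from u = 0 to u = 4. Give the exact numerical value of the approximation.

140

h = (4 − 0)/4 = 1.
Nodes u₀,…,u₄ = 0, 1, 2, 3, 4.
f(u) = 2u³ + 3u - 3: f₀=-3, f₁=2, f₂=19, f₃=60, f₄=137.
(h/3)·[f₀ + 4f₁ + 2f₂ + 4f₃ + f₄] = 0.333333·(420) = 140.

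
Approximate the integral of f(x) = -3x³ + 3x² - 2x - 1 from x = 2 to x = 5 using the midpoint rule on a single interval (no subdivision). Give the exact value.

-299.625

M = (b−a)·f(3.5) = 3·(-99.875) = -299.625.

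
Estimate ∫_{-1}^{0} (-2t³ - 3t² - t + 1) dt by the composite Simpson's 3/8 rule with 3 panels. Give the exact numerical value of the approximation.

h = (0 − (-1))/3 = 0.333333.
Nodes t₀,…,t₃ = -1, -0.666667, -0.333333, 0.
f(t) = -2t³ - 3t² - t + 1: f₀=1, f₁=0.925926, f₂=1.074074, f₃=1.
(3h/8)·[f₀ + 3f₁ + 3f₂ + f₃] = 0.125·(8) = 1.

1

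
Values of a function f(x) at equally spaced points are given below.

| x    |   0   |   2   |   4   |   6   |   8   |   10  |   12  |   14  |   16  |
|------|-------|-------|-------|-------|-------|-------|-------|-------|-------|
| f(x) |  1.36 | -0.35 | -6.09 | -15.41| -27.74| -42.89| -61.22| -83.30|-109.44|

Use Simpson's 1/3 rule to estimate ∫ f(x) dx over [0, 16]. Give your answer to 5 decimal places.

h = 2, n = 8.
(h/3)·[y₀ + 4y₁ + 2y₂ + 4y₃ + 2y₄ + 4y₅ + 2y₆ + 4y₇ + y₈] = 0.666667·(-865.98) = -577.32000.

-577.32000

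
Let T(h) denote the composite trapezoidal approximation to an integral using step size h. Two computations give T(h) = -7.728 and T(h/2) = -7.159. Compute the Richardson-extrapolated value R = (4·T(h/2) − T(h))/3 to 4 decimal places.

-6.9693

R = (4·T(h/2) − T(h)) / 3 = (4·(-7.159) − (-7.728))/3 = (-20.908)/3 = -6.9693.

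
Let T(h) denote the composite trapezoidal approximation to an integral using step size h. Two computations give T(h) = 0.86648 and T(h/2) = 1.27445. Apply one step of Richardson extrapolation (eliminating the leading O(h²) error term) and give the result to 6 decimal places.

R = (4·T(h/2) − T(h)) / 3 = (4·1.27445 − 0.86648)/3 = (4.23132)/3 = 1.410440.

1.410440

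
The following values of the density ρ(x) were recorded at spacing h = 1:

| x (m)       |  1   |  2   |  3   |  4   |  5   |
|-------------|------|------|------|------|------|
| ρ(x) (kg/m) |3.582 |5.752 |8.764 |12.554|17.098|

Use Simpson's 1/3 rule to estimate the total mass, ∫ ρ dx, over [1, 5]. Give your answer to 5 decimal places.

37.14400

h = 1, n = 4.
(h/3)·[y₀ + 4y₁ + 2y₂ + 4y₃ + y₄] = 0.333333·(111.432) = 37.14400.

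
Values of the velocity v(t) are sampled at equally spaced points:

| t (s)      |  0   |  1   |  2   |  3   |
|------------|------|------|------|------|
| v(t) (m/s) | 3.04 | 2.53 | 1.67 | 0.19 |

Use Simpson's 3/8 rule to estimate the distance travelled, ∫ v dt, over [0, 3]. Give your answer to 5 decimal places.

5.93625

h = 1, n = 3.
(3h/8)·[y₀ + 3y₁ + 3y₂ + y₃] = 0.375·(15.83) = 5.93625.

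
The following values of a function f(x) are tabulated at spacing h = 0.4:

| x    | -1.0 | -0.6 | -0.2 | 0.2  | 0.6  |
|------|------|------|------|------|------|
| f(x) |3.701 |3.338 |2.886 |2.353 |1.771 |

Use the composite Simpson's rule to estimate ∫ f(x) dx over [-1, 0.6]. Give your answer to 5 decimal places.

4.53440

h = 0.4, n = 4.
(h/3)·[y₀ + 4y₁ + 2y₂ + 4y₃ + y₄] = 0.133333·(34.008) = 4.53440.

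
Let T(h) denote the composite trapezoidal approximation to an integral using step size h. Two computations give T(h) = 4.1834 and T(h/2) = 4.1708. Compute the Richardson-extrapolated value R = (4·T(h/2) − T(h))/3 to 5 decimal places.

4.16660

R = (4·T(h/2) − T(h)) / 3 = (4·4.1708 − 4.1834)/3 = (12.4998)/3 = 4.16660.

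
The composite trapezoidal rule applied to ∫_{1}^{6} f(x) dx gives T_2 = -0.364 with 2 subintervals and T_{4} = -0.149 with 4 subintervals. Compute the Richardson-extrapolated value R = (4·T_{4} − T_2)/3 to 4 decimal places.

R = (4·T_{4} − T_2) / 3 = (4·(-0.149) − (-0.364))/3 = (-0.232)/3 = -0.0773.

-0.0773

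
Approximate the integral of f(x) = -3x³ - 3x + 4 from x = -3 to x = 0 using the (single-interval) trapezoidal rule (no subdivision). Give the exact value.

147

T = (b−a)/2 · [f(-3) + f(0)] = 1.5·[94 + 4] = 147.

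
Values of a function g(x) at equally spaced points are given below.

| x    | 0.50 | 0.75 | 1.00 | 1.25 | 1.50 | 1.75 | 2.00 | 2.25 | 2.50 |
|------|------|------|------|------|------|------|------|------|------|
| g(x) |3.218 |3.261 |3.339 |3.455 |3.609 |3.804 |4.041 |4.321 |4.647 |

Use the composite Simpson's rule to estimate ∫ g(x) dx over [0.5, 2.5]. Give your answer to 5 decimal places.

h = 0.25, n = 8.
(h/3)·[y₀ + 4y₁ + 2y₂ + 4y₃ + 2y₄ + 4y₅ + 2y₆ + 4y₇ + y₈] = 0.083333·(89.207) = 7.43392.

7.43392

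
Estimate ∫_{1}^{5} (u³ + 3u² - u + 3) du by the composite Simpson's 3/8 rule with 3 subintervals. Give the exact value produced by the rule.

h = (5 − 1)/3 = 1.333333.
Nodes u₀,…,u₃ = 1, 2.333333, 3.666667, 5.
f(u) = u³ + 3u² - u + 3: f₀=6, f₁=29.703704, f₂=88.962963, f₃=198.
(3h/8)·[f₀ + 3f₁ + 3f₂ + f₃] = 0.5·(560) = 280.

280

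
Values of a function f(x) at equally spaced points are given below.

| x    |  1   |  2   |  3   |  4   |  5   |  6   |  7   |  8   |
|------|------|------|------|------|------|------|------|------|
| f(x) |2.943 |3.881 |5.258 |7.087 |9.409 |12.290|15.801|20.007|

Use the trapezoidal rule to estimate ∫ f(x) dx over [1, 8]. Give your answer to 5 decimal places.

65.20100

h = 1, n = 7.
(h/2)·[y₀ + 2y₁ + 2y₂ + 2y₃ + 2y₄ + 2y₅ + 2y₆ + y₇] = 0.5·(130.402) = 65.20100.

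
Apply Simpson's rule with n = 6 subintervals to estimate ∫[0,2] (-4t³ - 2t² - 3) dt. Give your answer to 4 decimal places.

h = (2 − 0)/6 = 0.333333.
Nodes t₀,…,t₆ = 0, 0.333333, 0.666667, 1, 1.333333, 1.666667, 2.
f(t) = -4t³ - 2t² - 3: f₀=-3, f₁=-3.370370, f₂=-5.074074, f₃=-9, f₄=-16.037037, f₅=-27.074074, f₆=-43.
(h/3)·[f₀ + 4f₁ + 2f₂ + 4f₃ + 2f₄ + 4f₅ + f₆] = 0.111111·(-246) = -27.3333.

-27.3333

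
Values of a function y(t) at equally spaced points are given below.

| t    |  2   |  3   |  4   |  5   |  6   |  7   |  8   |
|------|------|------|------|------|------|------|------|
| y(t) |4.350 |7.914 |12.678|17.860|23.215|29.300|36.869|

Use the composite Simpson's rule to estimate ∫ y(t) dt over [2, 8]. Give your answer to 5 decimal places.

111.10033

h = 1, n = 6.
(h/3)·[y₀ + 4y₁ + 2y₂ + 4y₃ + 2y₄ + 4y₅ + y₆] = 0.333333·(333.301) = 111.10033.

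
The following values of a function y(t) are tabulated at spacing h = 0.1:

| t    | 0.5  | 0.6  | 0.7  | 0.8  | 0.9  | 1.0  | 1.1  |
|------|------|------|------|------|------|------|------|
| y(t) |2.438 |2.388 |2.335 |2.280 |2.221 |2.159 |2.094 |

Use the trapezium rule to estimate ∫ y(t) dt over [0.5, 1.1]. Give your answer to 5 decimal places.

1.36490

h = 0.1, n = 6.
(h/2)·[y₀ + 2y₁ + 2y₂ + 2y₃ + 2y₄ + 2y₅ + y₆] = 0.05·(27.298) = 1.36490.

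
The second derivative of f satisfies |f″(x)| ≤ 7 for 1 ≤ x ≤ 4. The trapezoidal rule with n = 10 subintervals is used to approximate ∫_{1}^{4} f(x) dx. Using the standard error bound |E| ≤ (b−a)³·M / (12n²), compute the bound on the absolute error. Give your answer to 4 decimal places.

0.1575

|E| ≤ (3)³·7 / (12·10²) = 189/1200 = 0.1575.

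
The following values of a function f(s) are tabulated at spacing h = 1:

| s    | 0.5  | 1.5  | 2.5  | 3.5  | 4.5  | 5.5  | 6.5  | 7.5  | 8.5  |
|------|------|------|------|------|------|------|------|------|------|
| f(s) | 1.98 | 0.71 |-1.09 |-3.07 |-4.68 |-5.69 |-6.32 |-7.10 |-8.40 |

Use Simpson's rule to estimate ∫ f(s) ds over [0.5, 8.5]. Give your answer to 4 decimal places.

-30.4000

h = 1, n = 8.
(h/3)·[y₀ + 4y₁ + 2y₂ + 4y₃ + 2y₄ + 4y₅ + 2y₆ + 4y₇ + y₈] = 0.333333·(-91.20) = -30.4000.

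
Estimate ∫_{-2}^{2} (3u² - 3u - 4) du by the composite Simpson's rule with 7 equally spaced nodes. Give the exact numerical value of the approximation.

h = (2 − (-2))/6 = 0.666667.
Nodes u₀,…,u₆ = -2, -1.333333, -0.666667, 0, 0.666667, 1.333333, 2.
f(u) = 3u² - 3u - 4: f₀=14, f₁=5.333333, f₂=-0.666667, f₃=-4, f₄=-4.666667, f₅=-2.666667, f₆=2.
(h/3)·[f₀ + 4f₁ + 2f₂ + 4f₃ + 2f₄ + 4f₅ + f₆] = 0.222222·(0) = 0.

0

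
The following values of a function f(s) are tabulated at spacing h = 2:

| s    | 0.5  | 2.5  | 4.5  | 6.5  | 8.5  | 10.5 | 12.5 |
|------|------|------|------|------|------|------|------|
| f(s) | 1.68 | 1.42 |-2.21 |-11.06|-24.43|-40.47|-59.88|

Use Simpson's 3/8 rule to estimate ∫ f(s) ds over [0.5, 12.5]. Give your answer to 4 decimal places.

-208.0425

h = 2, n = 6.
(3h/8)·[y₀ + 3y₁ + 3y₂ + 2y₃ + 3y₄ + 3y₅ + y₆] = 0.75·(-277.39) = -208.0425.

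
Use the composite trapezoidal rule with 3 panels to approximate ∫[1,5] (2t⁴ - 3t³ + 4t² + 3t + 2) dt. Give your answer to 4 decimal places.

h = (5 − 1)/3 = 1.333333.
Nodes t₀,…,t₃ = 1, 2.333333, 3.666667, 5.
f(t) = 2t⁴ - 3t³ + 4t² + 3t + 2: f₀=8, f₁=51.950617, f₂=280.395062, f₃=992.
(h/2)·[f₀ + 2f₁ + 2f₂ + f₃] = 0.666667·(1664.691358) = 1109.7942.

1109.7942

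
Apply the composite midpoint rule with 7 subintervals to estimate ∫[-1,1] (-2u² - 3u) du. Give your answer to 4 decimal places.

-1.3061

h = (1 − (-1))/7 = 0.285714.
Midpoints m₁,…,m₇ = -0.857143, -0.571429, -0.285714, 0, 0.285714, 0.571429, 0.857143.
f(m₁)=1.102041, f(m₂)=1.061224, f(m₃)=0.693878, f(m₄)=0, f(m₅)=-1.020408, f(m₆)=-2.367347, f(m₇)=-4.040816.
h·[f(m₁) + f(m₂) + f(m₃) + f(m₄) + f(m₅) + f(m₆) + f(m₇)] = 0.285714·(-4.571429) = -1.3061.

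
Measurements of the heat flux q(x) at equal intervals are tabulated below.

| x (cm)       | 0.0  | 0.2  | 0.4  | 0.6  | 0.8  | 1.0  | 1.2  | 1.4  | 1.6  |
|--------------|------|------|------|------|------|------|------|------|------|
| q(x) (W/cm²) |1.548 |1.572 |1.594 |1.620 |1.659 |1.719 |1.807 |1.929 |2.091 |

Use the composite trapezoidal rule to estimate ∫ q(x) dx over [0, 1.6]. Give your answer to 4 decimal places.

2.7439

h = 0.2, n = 8.
(h/2)·[y₀ + 2y₁ + 2y₂ + 2y₃ + 2y₄ + 2y₅ + 2y₆ + 2y₇ + y₈] = 0.1·(27.439) = 2.7439.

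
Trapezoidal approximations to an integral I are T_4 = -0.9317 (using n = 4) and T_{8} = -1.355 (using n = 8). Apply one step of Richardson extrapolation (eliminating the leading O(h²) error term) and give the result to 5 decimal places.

R = (4·T_{8} − T_4) / 3 = (4·(-1.355) − (-0.9317))/3 = (-4.4883)/3 = -1.49610.

-1.49610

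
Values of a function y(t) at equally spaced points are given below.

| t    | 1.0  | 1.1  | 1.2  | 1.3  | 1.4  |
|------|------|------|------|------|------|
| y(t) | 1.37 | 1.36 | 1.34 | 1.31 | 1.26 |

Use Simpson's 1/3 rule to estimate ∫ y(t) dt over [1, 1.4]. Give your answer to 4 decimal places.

h = 0.1, n = 4.
(h/3)·[y₀ + 4y₁ + 2y₂ + 4y₃ + y₄] = 0.033333·(15.99) = 0.5330.

0.5330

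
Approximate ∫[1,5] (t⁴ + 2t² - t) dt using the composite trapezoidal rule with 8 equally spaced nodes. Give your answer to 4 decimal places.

709.3844

h = (5 − 1)/7 = 0.571429.
Nodes t₀,…,t₇ = 1, 1.571429, 2.142857, 2.714286, 3.285714, 3.857143, 4.428571, 5.
f(t) = t⁴ + 2t² - t: f₀=2, f₁=9.465223, f₂=28.125781, f₃=66.298209, f₄=134.857976, f₅=247.239484, f₆=419.436068, f₇=670.
(h/2)·[f₀ + 2f₁ + 2f₂ + 2f₃ + 2f₄ + 2f₅ + 2f₆ + f₇] = 0.285714·(2482.845481) = 709.3844.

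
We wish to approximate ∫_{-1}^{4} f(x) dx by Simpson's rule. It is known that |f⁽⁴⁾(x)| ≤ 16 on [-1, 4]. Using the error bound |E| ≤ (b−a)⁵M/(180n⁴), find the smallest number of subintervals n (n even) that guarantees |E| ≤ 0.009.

Need 50000/(180n⁴) ≤ 0.009.
n⁴ ≥ 50000/(180·0.009) = 30864.2 ⇒ n ≥ 13.2545, so the smallest even n is 14. (n must be even for Simpson's rule.)

14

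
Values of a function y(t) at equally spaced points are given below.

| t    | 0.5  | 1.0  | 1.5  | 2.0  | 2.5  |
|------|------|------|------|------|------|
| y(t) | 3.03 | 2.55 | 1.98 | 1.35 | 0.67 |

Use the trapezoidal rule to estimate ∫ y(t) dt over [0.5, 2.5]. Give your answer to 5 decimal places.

h = 0.5, n = 4.
(h/2)·[y₀ + 2y₁ + 2y₂ + 2y₃ + y₄] = 0.25·(15.46) = 3.86500.

3.86500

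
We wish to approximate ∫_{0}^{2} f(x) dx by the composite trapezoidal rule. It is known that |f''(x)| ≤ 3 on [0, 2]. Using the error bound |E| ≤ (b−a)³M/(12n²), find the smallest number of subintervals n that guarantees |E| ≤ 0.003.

Need 24/(12n²) ≤ 0.003.
n² ≥ 24/(12·0.003) = 666.667 ⇒ n ≥ 25.8199, so the smallest n is 26.

26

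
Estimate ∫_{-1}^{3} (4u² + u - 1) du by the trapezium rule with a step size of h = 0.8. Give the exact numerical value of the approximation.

39.04

h = (3 − (-1))/5 = 0.8.
Nodes u₀,…,u₅ = -1, -0.2, 0.6, 1.4, 2.2, 3.
f(u) = 4u² + u - 1: f₀=2, f₁=-1.04, f₂=1.04, f₃=8.24, f₄=20.56, f₅=38.
(h/2)·[f₀ + 2f₁ + 2f₂ + 2f₃ + 2f₄ + f₅] = 0.4·(97.6) = 39.04.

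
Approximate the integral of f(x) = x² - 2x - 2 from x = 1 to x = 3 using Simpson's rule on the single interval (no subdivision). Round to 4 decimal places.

-3.3333

S = (b−a)/6 · [f(1) + 4f(2) + f(3)] = 0.333333·[(-3) + 4·(-2) + 1] = -3.3333.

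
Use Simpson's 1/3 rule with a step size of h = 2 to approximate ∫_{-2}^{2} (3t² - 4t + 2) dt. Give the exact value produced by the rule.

h = (2 − (-2))/2 = 2.
Nodes t₀,…,t₂ = -2, 0, 2.
f(t) = 3t² - 4t + 2: f₀=22, f₁=2, f₂=6.
(h/3)·[f₀ + 4f₁ + f₂] = 0.666667·(36) = 24.

24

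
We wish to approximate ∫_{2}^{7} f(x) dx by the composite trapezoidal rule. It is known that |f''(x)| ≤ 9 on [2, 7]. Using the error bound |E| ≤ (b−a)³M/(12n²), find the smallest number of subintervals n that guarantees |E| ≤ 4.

Need 1125/(12n²) ≤ 4.
n² ≥ 1125/(12·4) = 23.4375 ⇒ n ≥ 4.8412, so the smallest n is 5.

5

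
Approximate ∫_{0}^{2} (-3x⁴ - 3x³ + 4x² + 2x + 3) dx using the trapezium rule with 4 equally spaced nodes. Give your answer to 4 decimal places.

h = (2 − 0)/3 = 0.666667.
Nodes x₀,…,x₃ = 0, 0.666667, 1.333333, 2.
f(x) = -3x⁴ - 3x³ + 4x² + 2x + 3: f₀=3, f₁=4.629630, f₂=-3.814815, f₃=-49.
(h/2)·[f₀ + 2f₁ + 2f₂ + f₃] = 0.333333·(-44.370370) = -14.7901.

-14.7901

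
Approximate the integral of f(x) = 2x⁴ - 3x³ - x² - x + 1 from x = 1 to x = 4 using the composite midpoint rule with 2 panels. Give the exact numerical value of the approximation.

h = (4 − 1)/2 = 1.5.
Midpoints m₁,…,m₂ = 1.75, 3.25.
f(m₁)=-1.1328125, f(m₂)=107.3359375.
h·[f(m₁) + f(m₂)] = 1.5·(106.203125) = 159.3046875.

159.3046875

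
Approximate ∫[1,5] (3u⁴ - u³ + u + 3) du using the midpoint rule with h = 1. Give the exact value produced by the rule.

1683.75

h = (5 − 1)/4 = 1.
Midpoints m₁,…,m₄ = 1.5, 2.5, 3.5, 4.5.
f(m₁)=16.3125, f(m₂)=107.0625, f(m₃)=413.8125, f(m₄)=1146.5625.
h·[f(m₁) + f(m₂) + f(m₃) + f(m₄)] = 1·(1683.75) = 1683.75.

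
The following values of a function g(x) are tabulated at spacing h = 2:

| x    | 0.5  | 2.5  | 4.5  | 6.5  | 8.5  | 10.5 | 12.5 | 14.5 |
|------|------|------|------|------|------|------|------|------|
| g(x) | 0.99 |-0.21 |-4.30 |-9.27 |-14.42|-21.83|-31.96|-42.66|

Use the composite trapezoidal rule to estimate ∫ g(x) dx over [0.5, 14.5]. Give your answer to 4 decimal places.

-205.6500

h = 2, n = 7.
(h/2)·[y₀ + 2y₁ + 2y₂ + 2y₃ + 2y₄ + 2y₅ + 2y₆ + y₇] = 1·(-205.65) = -205.6500.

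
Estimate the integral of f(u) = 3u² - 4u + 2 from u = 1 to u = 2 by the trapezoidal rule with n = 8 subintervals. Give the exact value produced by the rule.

3.0078125

h = (2 − 1)/8 = 0.125.
Nodes u₀,…,u₈ = 1, 1.125, 1.25, 1.375, 1.5, 1.625, 1.75, 1.875, 2.
f(u) = 3u² - 4u + 2: f₀=1, f₁=1.296875, f₂=1.6875, f₃=2.171875, f₄=2.75, f₅=3.421875, f₆=4.1875, f₇=5.046875, f₈=6.
(h/2)·[f₀ + 2f₁ + 2f₂ + 2f₃ + 2f₄ + 2f₅ + 2f₆ + 2f₇ + f₈] = 0.0625·(48.125) = 3.0078125.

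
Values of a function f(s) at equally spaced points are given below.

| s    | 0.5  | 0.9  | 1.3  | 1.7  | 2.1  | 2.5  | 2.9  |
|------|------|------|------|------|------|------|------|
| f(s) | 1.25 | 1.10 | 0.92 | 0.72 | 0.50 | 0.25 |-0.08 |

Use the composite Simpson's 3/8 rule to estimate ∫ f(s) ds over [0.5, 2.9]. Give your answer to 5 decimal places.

1.63800

h = 0.4, n = 6.
(3h/8)·[y₀ + 3y₁ + 3y₂ + 2y₃ + 3y₄ + 3y₅ + y₆] = 0.15·(10.92) = 1.63800.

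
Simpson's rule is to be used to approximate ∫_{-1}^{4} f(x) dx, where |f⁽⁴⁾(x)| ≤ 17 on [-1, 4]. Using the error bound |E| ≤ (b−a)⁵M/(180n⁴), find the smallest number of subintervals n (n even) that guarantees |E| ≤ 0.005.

16

Need 53125/(180n⁴) ≤ 0.005.
n⁴ ≥ 53125/(180·0.005) = 59027.8 ⇒ n ≥ 15.5871, so the smallest even n is 16. (n must be even for Simpson's rule.)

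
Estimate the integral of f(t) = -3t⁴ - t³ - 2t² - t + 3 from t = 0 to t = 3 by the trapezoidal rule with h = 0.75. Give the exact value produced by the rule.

-196.470703125

h = (3 − 0)/4 = 0.75.
Nodes t₀,…,t₄ = 0, 0.75, 1.5, 2.25, 3.
f(t) = -3t⁴ - t³ - 2t² - t + 3: f₀=3, f₁=-0.24609375, f₂=-21.5625, f₃=-97.65234375, f₄=-288.
(h/2)·[f₀ + 2f₁ + 2f₂ + 2f₃ + f₄] = 0.375·(-523.921875) = -196.470703125.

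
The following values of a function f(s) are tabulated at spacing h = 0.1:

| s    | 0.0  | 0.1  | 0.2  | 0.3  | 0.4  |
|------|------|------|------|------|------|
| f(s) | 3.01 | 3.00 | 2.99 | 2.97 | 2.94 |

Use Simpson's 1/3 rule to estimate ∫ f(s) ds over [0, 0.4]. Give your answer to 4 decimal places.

h = 0.1, n = 4.
(h/3)·[y₀ + 4y₁ + 2y₂ + 4y₃ + y₄] = 0.033333·(35.81) = 1.1937.

1.1937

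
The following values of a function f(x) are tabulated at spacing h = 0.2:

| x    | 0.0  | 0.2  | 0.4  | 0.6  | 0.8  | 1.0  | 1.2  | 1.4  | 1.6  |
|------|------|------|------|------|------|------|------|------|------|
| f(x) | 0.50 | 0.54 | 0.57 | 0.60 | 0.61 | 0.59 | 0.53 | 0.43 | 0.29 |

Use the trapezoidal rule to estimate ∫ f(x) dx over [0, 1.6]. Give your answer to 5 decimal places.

0.85300

h = 0.2, n = 8.
(h/2)·[y₀ + 2y₁ + 2y₂ + 2y₃ + 2y₄ + 2y₅ + 2y₆ + 2y₇ + y₈] = 0.1·(8.53) = 0.85300.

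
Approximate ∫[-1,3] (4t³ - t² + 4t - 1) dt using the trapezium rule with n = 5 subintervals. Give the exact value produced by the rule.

h = (3 − (-1))/5 = 0.8.
Nodes t₀,…,t₅ = -1, -0.2, 0.6, 1.4, 2.2, 3.
f(t) = 4t³ - t² + 4t - 1: f₀=-10, f₁=-1.872, f₂=1.904, f₃=13.616, f₄=45.552, f₅=110.
(h/2)·[f₀ + 2f₁ + 2f₂ + 2f₃ + 2f₄ + f₅] = 0.4·(218.4) = 87.36.

87.36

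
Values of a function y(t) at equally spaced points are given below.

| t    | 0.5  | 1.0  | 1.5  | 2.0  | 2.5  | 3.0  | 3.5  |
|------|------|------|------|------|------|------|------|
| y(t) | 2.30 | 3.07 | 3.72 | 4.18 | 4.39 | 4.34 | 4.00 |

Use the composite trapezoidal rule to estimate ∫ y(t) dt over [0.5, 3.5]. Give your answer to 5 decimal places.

h = 0.5, n = 6.
(h/2)·[y₀ + 2y₁ + 2y₂ + 2y₃ + 2y₄ + 2y₅ + y₆] = 0.25·(45.70) = 11.42500.

11.42500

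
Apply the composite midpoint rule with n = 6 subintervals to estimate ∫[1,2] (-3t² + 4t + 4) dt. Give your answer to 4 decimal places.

3.0069

h = (2 − 1)/6 = 0.166667.
Midpoints m₁,…,m₆ = 1.083333, 1.25, 1.416667, 1.583333, 1.75, 1.916667.
f(m₁)=4.8125, f(m₂)=4.3125, f(m₃)=3.645833, f(m₄)=2.8125, f(m₅)=1.8125, f(m₆)=0.645833.
h·[f(m₁) + f(m₂) + f(m₃) + f(m₄) + f(m₅) + f(m₆)] = 0.166667·(18.041667) = 3.0069.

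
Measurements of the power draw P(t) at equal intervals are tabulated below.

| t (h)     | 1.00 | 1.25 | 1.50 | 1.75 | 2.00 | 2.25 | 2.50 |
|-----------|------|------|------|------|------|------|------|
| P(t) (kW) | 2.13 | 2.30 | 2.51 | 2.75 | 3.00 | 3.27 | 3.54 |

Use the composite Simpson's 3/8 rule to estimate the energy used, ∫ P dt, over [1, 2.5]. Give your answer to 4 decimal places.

h = 0.25, n = 6.
(3h/8)·[y₀ + 3y₁ + 3y₂ + 2y₃ + 3y₄ + 3y₅ + y₆] = 0.09375·(44.41) = 4.1634.

4.1634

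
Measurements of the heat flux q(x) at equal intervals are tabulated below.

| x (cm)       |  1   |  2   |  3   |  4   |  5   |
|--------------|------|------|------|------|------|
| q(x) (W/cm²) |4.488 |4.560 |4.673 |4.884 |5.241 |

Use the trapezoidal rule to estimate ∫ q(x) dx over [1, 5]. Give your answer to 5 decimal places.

18.98150

h = 1, n = 4.
(h/2)·[y₀ + 2y₁ + 2y₂ + 2y₃ + y₄] = 0.5·(37.963) = 18.98150.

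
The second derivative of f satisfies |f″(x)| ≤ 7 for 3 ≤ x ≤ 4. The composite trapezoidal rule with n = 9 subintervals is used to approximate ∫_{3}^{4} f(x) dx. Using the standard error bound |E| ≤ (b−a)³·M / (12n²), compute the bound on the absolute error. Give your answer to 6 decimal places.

0.007202

|E| ≤ (1)³·7 / (12·9²) = 7/972 = 0.007202.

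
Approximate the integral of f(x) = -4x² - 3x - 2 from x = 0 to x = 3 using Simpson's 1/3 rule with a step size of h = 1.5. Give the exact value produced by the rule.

h = (3 − 0)/2 = 1.5.
Nodes x₀,…,x₂ = 0, 1.5, 3.
f(x) = -4x² - 3x - 2: f₀=-2, f₁=-15.5, f₂=-47.
(h/3)·[f₀ + 4f₁ + f₂] = 0.5·(-111) = -55.5.

-55.5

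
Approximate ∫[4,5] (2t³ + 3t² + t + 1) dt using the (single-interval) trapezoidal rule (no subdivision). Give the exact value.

256

T = (b−a)/2 · [f(4) + f(5)] = 0.5·[181 + 331] = 256.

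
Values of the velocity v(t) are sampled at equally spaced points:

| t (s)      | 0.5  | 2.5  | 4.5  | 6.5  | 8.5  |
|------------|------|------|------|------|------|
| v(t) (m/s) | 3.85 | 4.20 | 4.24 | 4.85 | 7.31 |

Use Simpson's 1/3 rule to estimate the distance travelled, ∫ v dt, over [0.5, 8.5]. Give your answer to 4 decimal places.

37.2267

h = 2, n = 4.
(h/3)·[y₀ + 4y₁ + 2y₂ + 4y₃ + y₄] = 0.666667·(55.84) = 37.2267.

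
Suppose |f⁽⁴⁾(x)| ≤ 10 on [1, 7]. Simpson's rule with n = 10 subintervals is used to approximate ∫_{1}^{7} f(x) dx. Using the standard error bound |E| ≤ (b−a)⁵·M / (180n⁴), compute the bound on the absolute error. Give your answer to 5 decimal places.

0.04320

|E| ≤ (6)⁵·10 / (180·10⁴) = 77760/1800000 = 0.04320.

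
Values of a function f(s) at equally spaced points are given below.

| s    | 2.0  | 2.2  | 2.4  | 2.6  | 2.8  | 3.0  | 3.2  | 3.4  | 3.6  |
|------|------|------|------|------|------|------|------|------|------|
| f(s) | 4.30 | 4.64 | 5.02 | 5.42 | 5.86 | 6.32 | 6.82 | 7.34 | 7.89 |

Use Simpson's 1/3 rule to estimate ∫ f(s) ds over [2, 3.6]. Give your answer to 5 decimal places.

9.49800

h = 0.2, n = 8.
(h/3)·[y₀ + 4y₁ + 2y₂ + 4y₃ + 2y₄ + 4y₅ + 2y₆ + 4y₇ + y₈] = 0.066667·(142.47) = 9.49800.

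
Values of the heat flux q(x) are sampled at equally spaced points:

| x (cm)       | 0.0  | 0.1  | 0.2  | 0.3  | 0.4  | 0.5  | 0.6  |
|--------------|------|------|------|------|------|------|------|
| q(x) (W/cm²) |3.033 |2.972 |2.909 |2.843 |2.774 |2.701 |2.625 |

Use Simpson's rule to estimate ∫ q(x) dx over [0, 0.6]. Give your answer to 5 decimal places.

1.70293

h = 0.1, n = 6.
(h/3)·[y₀ + 4y₁ + 2y₂ + 4y₃ + 2y₄ + 4y₅ + y₆] = 0.033333·(51.088) = 1.70293.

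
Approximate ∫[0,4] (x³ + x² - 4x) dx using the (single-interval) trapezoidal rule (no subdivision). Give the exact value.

128

T = (b−a)/2 · [f(0) + f(4)] = 2·[0 + 64] = 128.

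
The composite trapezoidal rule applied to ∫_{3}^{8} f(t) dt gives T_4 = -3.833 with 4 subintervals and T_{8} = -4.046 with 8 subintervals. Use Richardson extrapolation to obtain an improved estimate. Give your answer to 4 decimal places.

-4.1170

R = (4·T_{8} − T_4) / 3 = (4·(-4.046) − (-3.833))/3 = (-12.351)/3 = -4.1170.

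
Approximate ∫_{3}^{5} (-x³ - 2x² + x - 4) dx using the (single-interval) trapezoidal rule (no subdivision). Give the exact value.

-220

T = (b−a)/2 · [f(3) + f(5)] = 1·[(-46) + (-174)] = -220.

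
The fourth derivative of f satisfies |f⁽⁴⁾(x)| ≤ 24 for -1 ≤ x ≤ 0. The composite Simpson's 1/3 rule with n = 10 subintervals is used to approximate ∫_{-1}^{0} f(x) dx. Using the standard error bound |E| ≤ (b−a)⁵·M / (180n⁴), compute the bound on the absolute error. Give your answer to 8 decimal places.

0.00001333

|E| ≤ (1)⁵·24 / (180·10⁴) = 24/1800000 = 0.00001333.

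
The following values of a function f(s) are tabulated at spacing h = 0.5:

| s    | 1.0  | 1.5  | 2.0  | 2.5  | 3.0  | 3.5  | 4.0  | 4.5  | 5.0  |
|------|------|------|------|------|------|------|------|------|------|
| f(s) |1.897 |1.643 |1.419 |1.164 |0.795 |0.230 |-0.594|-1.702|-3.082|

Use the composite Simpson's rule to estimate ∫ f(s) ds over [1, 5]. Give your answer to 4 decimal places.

1.2325

h = 0.5, n = 8.
(h/3)·[y₀ + 4y₁ + 2y₂ + 4y₃ + 2y₄ + 4y₅ + 2y₆ + 4y₇ + y₈] = 0.166667·(7.395) = 1.2325.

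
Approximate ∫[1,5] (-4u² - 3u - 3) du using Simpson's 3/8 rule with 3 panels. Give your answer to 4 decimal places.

h = (5 − 1)/3 = 1.333333.
Nodes u₀,…,u₃ = 1, 2.333333, 3.666667, 5.
f(u) = -4u² - 3u - 3: f₀=-10, f₁=-31.777778, f₂=-67.777778, f₃=-118.
(3h/8)·[f₀ + 3f₁ + 3f₂ + f₃] = 0.5·(-426.666667) = -213.3333.

-213.3333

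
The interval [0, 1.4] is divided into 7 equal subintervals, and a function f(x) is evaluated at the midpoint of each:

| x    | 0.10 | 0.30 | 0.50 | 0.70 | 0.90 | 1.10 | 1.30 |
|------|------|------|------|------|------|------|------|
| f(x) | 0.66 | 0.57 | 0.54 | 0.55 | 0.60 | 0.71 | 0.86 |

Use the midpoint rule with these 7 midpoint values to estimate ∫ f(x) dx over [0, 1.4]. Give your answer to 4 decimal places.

0.8980

h = 0.2, n = 7.
h·[y(m₁) + y(m₂) + y(m₃) + y(m₄) + y(m₅) + y(m₆) + y(m₇)] = 0.2·(4.49) = 0.8980.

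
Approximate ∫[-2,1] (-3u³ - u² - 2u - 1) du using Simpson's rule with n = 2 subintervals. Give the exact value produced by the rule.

h = (1 − (-2))/2 = 1.5.
Nodes u₀,…,u₂ = -2, -0.5, 1.
f(u) = -3u³ - u² - 2u - 1: f₀=23, f₁=0.125, f₂=-7.
(h/3)·[f₀ + 4f₁ + f₂] = 0.5·(16.5) = 8.25.

8.25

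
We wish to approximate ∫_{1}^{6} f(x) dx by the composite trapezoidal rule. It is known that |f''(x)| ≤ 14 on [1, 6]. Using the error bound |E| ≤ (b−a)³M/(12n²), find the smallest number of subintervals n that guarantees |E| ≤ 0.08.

Need 1750/(12n²) ≤ 0.08.
n² ≥ 1750/(12·0.08) = 1822.92 ⇒ n ≥ 42.6956, so the smallest n is 43.

43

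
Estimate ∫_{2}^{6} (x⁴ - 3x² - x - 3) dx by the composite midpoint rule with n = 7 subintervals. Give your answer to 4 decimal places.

h = (6 − 2)/7 = 0.571429.
Midpoints m₁,…,m₇ = 2.285714, 2.857143, 3.428571, 4, 4.571429, 5.142857, 5.714286.
f(m₁)=6.336110, f(m₂)=36.291962, f(m₃)=96.488546, f(m₄)=201, f(m₅)=366.459392, f(m₆)=612.058726, f(m₇)=959.548938.
h·[f(m₁) + f(m₂) + f(m₃) + f(m₄) + f(m₅) + f(m₆) + f(m₇)] = 0.571429·(2278.183673) = 1301.8192.

1301.8192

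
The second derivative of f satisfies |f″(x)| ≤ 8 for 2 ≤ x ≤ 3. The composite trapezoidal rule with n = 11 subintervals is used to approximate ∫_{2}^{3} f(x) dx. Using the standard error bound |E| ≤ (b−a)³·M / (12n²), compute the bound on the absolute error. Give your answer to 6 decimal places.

|E| ≤ (1)³·8 / (12·11²) = 8/1452 = 0.005510.

0.005510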